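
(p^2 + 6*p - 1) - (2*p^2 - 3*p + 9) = -p^2 + 9*p - 10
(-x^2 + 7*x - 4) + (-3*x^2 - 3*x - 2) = -4*x^2 + 4*x - 6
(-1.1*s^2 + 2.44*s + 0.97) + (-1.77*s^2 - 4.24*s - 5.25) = -2.87*s^2 - 1.8*s - 4.28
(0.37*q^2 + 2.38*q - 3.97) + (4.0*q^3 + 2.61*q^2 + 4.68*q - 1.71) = 4.0*q^3 + 2.98*q^2 + 7.06*q - 5.68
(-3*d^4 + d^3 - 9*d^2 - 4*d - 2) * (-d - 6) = 3*d^5 + 17*d^4 + 3*d^3 + 58*d^2 + 26*d + 12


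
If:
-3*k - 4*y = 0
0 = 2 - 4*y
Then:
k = -2/3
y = 1/2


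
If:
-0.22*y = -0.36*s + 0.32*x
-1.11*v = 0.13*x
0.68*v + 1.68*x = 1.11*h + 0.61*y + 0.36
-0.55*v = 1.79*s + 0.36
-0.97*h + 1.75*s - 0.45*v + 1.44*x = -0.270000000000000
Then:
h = 0.07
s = -0.20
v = -0.01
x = 0.10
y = -0.47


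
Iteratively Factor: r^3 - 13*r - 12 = (r + 3)*(r^2 - 3*r - 4) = (r - 4)*(r + 3)*(r + 1)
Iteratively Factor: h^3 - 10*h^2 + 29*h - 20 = (h - 5)*(h^2 - 5*h + 4) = (h - 5)*(h - 4)*(h - 1)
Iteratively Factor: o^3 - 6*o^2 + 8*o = (o - 2)*(o^2 - 4*o) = o*(o - 2)*(o - 4)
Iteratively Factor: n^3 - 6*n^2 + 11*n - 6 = (n - 2)*(n^2 - 4*n + 3) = (n - 3)*(n - 2)*(n - 1)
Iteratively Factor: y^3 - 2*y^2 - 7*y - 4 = (y - 4)*(y^2 + 2*y + 1) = (y - 4)*(y + 1)*(y + 1)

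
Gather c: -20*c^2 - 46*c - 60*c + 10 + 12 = -20*c^2 - 106*c + 22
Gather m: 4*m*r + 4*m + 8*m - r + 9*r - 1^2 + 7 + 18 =m*(4*r + 12) + 8*r + 24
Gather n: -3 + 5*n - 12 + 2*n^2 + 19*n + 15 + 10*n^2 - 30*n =12*n^2 - 6*n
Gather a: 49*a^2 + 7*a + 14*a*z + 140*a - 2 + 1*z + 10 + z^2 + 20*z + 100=49*a^2 + a*(14*z + 147) + z^2 + 21*z + 108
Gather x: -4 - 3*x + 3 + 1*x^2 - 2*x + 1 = x^2 - 5*x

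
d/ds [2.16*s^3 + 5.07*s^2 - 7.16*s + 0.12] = 6.48*s^2 + 10.14*s - 7.16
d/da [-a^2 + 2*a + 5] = 2 - 2*a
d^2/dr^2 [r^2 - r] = 2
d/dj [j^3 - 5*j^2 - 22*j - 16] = 3*j^2 - 10*j - 22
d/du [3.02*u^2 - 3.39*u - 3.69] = 6.04*u - 3.39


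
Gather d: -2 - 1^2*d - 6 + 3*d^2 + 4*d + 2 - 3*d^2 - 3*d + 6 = 0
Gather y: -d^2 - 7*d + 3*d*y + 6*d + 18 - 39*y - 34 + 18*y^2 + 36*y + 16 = -d^2 - d + 18*y^2 + y*(3*d - 3)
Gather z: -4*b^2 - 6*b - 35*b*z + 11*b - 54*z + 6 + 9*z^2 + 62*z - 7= -4*b^2 + 5*b + 9*z^2 + z*(8 - 35*b) - 1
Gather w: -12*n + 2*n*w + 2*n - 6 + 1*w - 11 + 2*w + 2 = -10*n + w*(2*n + 3) - 15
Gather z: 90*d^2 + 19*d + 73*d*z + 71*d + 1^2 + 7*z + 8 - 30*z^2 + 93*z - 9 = 90*d^2 + 90*d - 30*z^2 + z*(73*d + 100)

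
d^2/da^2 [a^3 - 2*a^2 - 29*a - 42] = 6*a - 4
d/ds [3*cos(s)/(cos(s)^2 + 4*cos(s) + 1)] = -3*sin(s)^3/(cos(s)^2 + 4*cos(s) + 1)^2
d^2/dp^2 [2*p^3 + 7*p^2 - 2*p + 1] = 12*p + 14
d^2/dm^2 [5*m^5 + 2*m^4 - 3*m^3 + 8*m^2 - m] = 100*m^3 + 24*m^2 - 18*m + 16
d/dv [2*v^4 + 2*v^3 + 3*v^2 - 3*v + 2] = 8*v^3 + 6*v^2 + 6*v - 3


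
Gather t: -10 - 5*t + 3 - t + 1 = -6*t - 6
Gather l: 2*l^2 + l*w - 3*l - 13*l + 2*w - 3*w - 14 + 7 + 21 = 2*l^2 + l*(w - 16) - w + 14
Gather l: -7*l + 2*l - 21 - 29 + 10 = -5*l - 40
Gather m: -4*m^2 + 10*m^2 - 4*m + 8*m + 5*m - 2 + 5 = 6*m^2 + 9*m + 3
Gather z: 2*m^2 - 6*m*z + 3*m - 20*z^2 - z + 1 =2*m^2 + 3*m - 20*z^2 + z*(-6*m - 1) + 1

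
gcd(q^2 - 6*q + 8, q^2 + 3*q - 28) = q - 4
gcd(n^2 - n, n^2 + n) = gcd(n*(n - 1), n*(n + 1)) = n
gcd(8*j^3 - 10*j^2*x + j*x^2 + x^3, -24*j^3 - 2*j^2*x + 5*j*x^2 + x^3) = -8*j^2 + 2*j*x + x^2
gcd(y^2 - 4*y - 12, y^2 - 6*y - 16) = y + 2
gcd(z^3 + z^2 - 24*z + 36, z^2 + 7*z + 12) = 1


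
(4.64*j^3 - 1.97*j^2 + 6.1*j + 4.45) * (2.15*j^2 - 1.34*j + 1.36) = 9.976*j^5 - 10.4531*j^4 + 22.0652*j^3 - 1.2857*j^2 + 2.333*j + 6.052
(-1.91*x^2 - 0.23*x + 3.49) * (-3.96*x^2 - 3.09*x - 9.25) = 7.5636*x^4 + 6.8127*x^3 + 4.5578*x^2 - 8.6566*x - 32.2825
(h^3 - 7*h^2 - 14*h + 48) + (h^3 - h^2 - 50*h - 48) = 2*h^3 - 8*h^2 - 64*h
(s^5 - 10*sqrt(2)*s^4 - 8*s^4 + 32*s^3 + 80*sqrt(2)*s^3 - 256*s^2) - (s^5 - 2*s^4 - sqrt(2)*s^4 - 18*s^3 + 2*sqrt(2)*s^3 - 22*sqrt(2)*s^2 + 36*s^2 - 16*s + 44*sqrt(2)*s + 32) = -9*sqrt(2)*s^4 - 6*s^4 + 50*s^3 + 78*sqrt(2)*s^3 - 292*s^2 + 22*sqrt(2)*s^2 - 44*sqrt(2)*s + 16*s - 32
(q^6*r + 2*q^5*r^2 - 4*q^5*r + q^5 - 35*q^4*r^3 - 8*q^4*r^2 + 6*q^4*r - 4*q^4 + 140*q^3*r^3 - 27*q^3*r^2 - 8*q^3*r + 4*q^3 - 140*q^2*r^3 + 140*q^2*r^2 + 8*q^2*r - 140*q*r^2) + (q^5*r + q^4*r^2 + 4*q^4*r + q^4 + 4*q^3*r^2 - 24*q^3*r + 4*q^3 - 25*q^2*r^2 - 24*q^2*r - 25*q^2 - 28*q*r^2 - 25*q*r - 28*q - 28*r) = q^6*r + 2*q^5*r^2 - 3*q^5*r + q^5 - 35*q^4*r^3 - 7*q^4*r^2 + 10*q^4*r - 3*q^4 + 140*q^3*r^3 - 23*q^3*r^2 - 32*q^3*r + 8*q^3 - 140*q^2*r^3 + 115*q^2*r^2 - 16*q^2*r - 25*q^2 - 168*q*r^2 - 25*q*r - 28*q - 28*r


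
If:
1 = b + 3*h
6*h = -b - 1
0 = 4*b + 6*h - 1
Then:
No Solution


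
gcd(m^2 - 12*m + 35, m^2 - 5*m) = m - 5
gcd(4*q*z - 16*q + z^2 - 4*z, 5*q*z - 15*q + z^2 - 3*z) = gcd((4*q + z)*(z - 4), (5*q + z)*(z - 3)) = 1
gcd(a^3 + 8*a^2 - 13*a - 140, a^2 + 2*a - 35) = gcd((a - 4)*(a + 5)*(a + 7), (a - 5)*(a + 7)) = a + 7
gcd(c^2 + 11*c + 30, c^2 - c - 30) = c + 5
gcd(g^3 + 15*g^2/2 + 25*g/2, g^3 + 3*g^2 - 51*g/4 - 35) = g + 5/2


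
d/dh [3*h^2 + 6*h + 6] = 6*h + 6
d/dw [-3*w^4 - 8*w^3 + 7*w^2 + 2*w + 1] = -12*w^3 - 24*w^2 + 14*w + 2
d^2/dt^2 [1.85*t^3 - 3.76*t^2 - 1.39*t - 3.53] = 11.1*t - 7.52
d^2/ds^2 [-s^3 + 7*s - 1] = -6*s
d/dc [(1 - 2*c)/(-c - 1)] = 3/(c + 1)^2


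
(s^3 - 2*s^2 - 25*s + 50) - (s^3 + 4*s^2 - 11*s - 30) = -6*s^2 - 14*s + 80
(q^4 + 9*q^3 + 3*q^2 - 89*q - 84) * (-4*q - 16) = -4*q^5 - 52*q^4 - 156*q^3 + 308*q^2 + 1760*q + 1344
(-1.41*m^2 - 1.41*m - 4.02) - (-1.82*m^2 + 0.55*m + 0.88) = 0.41*m^2 - 1.96*m - 4.9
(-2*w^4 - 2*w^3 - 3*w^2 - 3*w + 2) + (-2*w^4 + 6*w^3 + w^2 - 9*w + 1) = -4*w^4 + 4*w^3 - 2*w^2 - 12*w + 3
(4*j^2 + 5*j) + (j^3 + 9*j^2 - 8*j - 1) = j^3 + 13*j^2 - 3*j - 1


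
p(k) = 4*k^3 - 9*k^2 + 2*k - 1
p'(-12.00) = 1946.00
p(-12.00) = -8233.00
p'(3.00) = 56.00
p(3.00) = 32.00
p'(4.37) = 152.50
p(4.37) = 169.68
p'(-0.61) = 17.45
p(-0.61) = -6.48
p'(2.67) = 39.49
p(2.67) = 16.32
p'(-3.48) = 209.96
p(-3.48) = -285.53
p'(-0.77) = 22.97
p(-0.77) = -9.70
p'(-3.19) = 181.53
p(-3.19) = -228.81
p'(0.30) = -2.32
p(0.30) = -1.10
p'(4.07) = 127.52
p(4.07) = 127.73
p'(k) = 12*k^2 - 18*k + 2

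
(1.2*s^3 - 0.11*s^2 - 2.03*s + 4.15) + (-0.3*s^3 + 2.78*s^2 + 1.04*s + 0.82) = 0.9*s^3 + 2.67*s^2 - 0.99*s + 4.97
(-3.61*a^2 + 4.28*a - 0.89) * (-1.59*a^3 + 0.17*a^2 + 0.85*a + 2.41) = 5.7399*a^5 - 7.4189*a^4 - 0.9258*a^3 - 5.2134*a^2 + 9.5583*a - 2.1449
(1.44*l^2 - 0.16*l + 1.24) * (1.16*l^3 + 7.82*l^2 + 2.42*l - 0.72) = 1.6704*l^5 + 11.0752*l^4 + 3.672*l^3 + 8.2728*l^2 + 3.116*l - 0.8928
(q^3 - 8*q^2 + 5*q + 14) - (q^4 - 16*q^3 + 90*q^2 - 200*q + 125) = -q^4 + 17*q^3 - 98*q^2 + 205*q - 111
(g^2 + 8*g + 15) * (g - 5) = g^3 + 3*g^2 - 25*g - 75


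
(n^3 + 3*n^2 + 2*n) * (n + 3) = n^4 + 6*n^3 + 11*n^2 + 6*n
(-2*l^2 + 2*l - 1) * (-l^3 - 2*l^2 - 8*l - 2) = 2*l^5 + 2*l^4 + 13*l^3 - 10*l^2 + 4*l + 2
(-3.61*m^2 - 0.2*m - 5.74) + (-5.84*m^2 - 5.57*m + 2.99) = -9.45*m^2 - 5.77*m - 2.75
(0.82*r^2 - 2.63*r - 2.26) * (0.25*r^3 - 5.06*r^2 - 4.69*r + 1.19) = 0.205*r^5 - 4.8067*r^4 + 8.897*r^3 + 24.7461*r^2 + 7.4697*r - 2.6894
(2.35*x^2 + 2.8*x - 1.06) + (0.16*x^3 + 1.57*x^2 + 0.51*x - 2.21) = 0.16*x^3 + 3.92*x^2 + 3.31*x - 3.27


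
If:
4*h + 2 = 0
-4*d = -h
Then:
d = -1/8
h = -1/2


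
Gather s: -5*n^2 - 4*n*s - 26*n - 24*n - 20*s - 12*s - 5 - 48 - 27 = -5*n^2 - 50*n + s*(-4*n - 32) - 80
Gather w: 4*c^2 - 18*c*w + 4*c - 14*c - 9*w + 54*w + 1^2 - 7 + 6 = 4*c^2 - 10*c + w*(45 - 18*c)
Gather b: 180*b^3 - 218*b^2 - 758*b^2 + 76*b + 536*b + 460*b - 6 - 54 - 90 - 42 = 180*b^3 - 976*b^2 + 1072*b - 192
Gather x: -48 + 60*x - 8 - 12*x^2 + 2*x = -12*x^2 + 62*x - 56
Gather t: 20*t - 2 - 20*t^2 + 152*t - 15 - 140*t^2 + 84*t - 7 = -160*t^2 + 256*t - 24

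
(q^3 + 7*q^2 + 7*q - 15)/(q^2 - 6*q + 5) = (q^2 + 8*q + 15)/(q - 5)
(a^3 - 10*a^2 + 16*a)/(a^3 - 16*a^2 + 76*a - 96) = a/(a - 6)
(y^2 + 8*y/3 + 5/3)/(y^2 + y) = (y + 5/3)/y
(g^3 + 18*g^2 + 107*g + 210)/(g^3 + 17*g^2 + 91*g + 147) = (g^2 + 11*g + 30)/(g^2 + 10*g + 21)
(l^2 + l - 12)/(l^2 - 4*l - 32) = (l - 3)/(l - 8)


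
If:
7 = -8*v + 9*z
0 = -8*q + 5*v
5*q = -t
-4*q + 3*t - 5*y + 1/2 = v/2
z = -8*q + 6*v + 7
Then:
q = -35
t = 175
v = -56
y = 1387/10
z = -49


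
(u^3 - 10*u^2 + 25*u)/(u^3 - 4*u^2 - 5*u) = (u - 5)/(u + 1)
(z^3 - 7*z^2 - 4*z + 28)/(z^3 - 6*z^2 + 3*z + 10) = (z^2 - 5*z - 14)/(z^2 - 4*z - 5)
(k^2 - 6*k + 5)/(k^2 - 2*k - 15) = (k - 1)/(k + 3)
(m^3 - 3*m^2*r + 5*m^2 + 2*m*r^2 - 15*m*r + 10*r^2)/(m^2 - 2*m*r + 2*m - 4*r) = (m^2 - m*r + 5*m - 5*r)/(m + 2)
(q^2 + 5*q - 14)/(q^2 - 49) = (q - 2)/(q - 7)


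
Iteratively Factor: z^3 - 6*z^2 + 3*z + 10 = (z + 1)*(z^2 - 7*z + 10) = (z - 2)*(z + 1)*(z - 5)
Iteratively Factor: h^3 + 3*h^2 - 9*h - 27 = (h + 3)*(h^2 - 9) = (h - 3)*(h + 3)*(h + 3)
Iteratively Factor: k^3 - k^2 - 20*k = (k + 4)*(k^2 - 5*k) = k*(k + 4)*(k - 5)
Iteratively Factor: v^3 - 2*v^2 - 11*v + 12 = (v + 3)*(v^2 - 5*v + 4) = (v - 4)*(v + 3)*(v - 1)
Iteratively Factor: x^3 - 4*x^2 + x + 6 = (x - 3)*(x^2 - x - 2) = (x - 3)*(x + 1)*(x - 2)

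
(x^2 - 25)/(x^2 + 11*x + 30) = (x - 5)/(x + 6)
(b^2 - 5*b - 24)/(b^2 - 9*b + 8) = (b + 3)/(b - 1)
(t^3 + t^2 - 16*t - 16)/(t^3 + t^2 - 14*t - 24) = (t^2 + 5*t + 4)/(t^2 + 5*t + 6)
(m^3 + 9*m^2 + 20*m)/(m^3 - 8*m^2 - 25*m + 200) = m*(m + 4)/(m^2 - 13*m + 40)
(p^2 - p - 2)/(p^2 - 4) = (p + 1)/(p + 2)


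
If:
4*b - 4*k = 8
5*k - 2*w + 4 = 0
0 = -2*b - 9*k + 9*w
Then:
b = 18/23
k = -28/23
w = -24/23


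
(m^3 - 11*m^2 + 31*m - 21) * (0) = 0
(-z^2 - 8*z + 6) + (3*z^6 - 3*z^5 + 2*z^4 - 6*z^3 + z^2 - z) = 3*z^6 - 3*z^5 + 2*z^4 - 6*z^3 - 9*z + 6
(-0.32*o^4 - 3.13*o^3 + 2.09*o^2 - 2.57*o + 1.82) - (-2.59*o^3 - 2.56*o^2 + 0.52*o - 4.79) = -0.32*o^4 - 0.54*o^3 + 4.65*o^2 - 3.09*o + 6.61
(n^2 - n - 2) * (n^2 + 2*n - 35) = n^4 + n^3 - 39*n^2 + 31*n + 70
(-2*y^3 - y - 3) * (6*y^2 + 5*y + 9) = -12*y^5 - 10*y^4 - 24*y^3 - 23*y^2 - 24*y - 27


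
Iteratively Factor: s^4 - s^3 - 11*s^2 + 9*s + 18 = (s + 1)*(s^3 - 2*s^2 - 9*s + 18) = (s - 2)*(s + 1)*(s^2 - 9) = (s - 3)*(s - 2)*(s + 1)*(s + 3)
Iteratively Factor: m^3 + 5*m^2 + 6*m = (m + 3)*(m^2 + 2*m) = (m + 2)*(m + 3)*(m)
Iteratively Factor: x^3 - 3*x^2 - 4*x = (x - 4)*(x^2 + x) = x*(x - 4)*(x + 1)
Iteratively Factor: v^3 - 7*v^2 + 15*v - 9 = (v - 3)*(v^2 - 4*v + 3) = (v - 3)*(v - 1)*(v - 3)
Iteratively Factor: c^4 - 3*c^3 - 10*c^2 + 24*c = (c)*(c^3 - 3*c^2 - 10*c + 24) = c*(c + 3)*(c^2 - 6*c + 8) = c*(c - 4)*(c + 3)*(c - 2)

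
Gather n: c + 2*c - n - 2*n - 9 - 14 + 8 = 3*c - 3*n - 15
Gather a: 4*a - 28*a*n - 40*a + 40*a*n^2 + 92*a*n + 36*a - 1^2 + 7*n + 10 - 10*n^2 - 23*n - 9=a*(40*n^2 + 64*n) - 10*n^2 - 16*n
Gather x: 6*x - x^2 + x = -x^2 + 7*x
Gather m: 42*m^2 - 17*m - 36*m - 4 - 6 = 42*m^2 - 53*m - 10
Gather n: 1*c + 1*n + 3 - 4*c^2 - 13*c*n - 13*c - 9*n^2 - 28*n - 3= -4*c^2 - 12*c - 9*n^2 + n*(-13*c - 27)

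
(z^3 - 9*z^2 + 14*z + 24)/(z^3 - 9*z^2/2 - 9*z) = 2*(z^2 - 3*z - 4)/(z*(2*z + 3))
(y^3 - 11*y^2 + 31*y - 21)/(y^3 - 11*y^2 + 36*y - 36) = (y^2 - 8*y + 7)/(y^2 - 8*y + 12)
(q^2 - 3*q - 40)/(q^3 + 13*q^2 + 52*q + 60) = (q - 8)/(q^2 + 8*q + 12)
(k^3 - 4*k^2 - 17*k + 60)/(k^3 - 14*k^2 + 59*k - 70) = (k^2 + k - 12)/(k^2 - 9*k + 14)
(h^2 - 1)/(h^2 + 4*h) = (h^2 - 1)/(h*(h + 4))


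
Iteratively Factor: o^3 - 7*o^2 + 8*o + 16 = (o - 4)*(o^2 - 3*o - 4) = (o - 4)*(o + 1)*(o - 4)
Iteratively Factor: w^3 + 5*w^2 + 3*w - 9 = (w - 1)*(w^2 + 6*w + 9) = (w - 1)*(w + 3)*(w + 3)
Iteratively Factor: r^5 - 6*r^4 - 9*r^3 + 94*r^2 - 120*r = (r)*(r^4 - 6*r^3 - 9*r^2 + 94*r - 120) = r*(r - 5)*(r^3 - r^2 - 14*r + 24) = r*(r - 5)*(r - 2)*(r^2 + r - 12) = r*(r - 5)*(r - 2)*(r + 4)*(r - 3)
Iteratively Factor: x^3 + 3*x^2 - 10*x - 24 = (x + 2)*(x^2 + x - 12) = (x + 2)*(x + 4)*(x - 3)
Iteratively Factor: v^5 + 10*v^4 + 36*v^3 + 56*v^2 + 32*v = (v)*(v^4 + 10*v^3 + 36*v^2 + 56*v + 32) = v*(v + 2)*(v^3 + 8*v^2 + 20*v + 16) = v*(v + 2)^2*(v^2 + 6*v + 8) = v*(v + 2)^2*(v + 4)*(v + 2)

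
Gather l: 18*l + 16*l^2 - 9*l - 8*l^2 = 8*l^2 + 9*l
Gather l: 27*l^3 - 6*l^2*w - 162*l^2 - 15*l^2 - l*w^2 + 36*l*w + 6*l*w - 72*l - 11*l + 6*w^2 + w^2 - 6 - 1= 27*l^3 + l^2*(-6*w - 177) + l*(-w^2 + 42*w - 83) + 7*w^2 - 7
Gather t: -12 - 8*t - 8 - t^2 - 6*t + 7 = -t^2 - 14*t - 13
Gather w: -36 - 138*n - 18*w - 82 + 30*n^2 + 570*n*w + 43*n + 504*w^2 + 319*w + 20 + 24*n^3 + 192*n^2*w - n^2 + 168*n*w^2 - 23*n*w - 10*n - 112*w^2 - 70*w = 24*n^3 + 29*n^2 - 105*n + w^2*(168*n + 392) + w*(192*n^2 + 547*n + 231) - 98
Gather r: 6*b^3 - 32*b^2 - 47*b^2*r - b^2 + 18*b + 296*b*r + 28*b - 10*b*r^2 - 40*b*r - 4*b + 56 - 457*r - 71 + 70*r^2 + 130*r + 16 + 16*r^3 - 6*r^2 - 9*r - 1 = 6*b^3 - 33*b^2 + 42*b + 16*r^3 + r^2*(64 - 10*b) + r*(-47*b^2 + 256*b - 336)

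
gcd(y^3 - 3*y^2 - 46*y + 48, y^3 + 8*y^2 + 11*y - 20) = y - 1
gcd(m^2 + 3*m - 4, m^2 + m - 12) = m + 4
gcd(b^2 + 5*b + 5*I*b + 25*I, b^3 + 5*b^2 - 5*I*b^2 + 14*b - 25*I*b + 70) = b + 5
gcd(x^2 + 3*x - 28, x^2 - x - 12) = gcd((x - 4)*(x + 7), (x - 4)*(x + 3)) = x - 4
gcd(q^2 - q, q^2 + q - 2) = q - 1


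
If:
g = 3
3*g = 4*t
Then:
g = 3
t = 9/4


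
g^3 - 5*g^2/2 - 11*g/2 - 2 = (g - 4)*(g + 1/2)*(g + 1)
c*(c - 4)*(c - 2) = c^3 - 6*c^2 + 8*c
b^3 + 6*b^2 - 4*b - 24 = (b - 2)*(b + 2)*(b + 6)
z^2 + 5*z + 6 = (z + 2)*(z + 3)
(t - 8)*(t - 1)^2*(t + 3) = t^4 - 7*t^3 - 13*t^2 + 43*t - 24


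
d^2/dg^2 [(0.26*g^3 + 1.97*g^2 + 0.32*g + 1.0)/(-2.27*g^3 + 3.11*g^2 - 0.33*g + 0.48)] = (-3.5527136788005e-15*g^7 - 23.97347*g^6 - 8.72497199999998*g^5 - 42.825366*g^4 + 73.869318*g^3 - 48.819264*g^2 + 2.126952*g + 1.758648)/(11.697083*g^9 - 48.076557*g^8 + 70.968372*g^7 - 51.478613*g^6 + 30.648924*g^5 - 17.101269*g^4 + 4.560705*g^3 - 2.306448*g^2 + 0.228096*g - 0.110592)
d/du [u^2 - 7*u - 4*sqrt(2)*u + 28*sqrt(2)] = 2*u - 7 - 4*sqrt(2)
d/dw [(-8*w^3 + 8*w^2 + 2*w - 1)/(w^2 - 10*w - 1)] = 2*(-4*w^4 + 80*w^3 - 29*w^2 - 7*w - 6)/(w^4 - 20*w^3 + 98*w^2 + 20*w + 1)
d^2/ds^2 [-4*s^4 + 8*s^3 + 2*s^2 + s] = -48*s^2 + 48*s + 4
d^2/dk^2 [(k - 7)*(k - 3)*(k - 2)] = 6*k - 24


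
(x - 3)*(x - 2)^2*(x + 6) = x^4 - x^3 - 26*x^2 + 84*x - 72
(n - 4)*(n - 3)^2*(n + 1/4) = n^4 - 39*n^3/4 + 61*n^2/2 - 111*n/4 - 9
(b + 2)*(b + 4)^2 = b^3 + 10*b^2 + 32*b + 32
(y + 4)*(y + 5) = y^2 + 9*y + 20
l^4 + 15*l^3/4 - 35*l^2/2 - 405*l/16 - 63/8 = (l - 7/2)*(l + 1/2)*(l + 3/4)*(l + 6)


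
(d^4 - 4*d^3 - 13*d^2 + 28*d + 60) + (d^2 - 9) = d^4 - 4*d^3 - 12*d^2 + 28*d + 51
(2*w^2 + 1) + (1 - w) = 2*w^2 - w + 2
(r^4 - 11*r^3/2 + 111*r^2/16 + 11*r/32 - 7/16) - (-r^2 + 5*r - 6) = r^4 - 11*r^3/2 + 127*r^2/16 - 149*r/32 + 89/16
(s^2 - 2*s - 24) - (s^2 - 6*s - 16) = 4*s - 8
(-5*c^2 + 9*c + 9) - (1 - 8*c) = -5*c^2 + 17*c + 8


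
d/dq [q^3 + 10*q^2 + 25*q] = 3*q^2 + 20*q + 25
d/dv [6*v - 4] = 6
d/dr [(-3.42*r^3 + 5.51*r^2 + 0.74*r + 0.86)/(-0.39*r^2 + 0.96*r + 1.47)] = (1.3338*r^4 - 6.5664*r^3 - 9.504*r^2 + 16.8702*r + 0.2622)/(0.1521*r^4 - 0.7488*r^3 - 0.225*r^2 + 2.8224*r + 2.1609)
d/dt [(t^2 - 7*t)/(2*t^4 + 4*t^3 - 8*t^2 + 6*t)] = (-2*t^3 + 19*t^2 + 28*t - 25)/(2*(t^6 + 4*t^5 - 4*t^4 - 10*t^3 + 28*t^2 - 24*t + 9))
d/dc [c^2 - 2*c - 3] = 2*c - 2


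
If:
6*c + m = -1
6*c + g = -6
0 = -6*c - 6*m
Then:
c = -1/5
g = -24/5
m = 1/5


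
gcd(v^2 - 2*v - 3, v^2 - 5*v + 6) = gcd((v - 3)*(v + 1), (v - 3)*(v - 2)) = v - 3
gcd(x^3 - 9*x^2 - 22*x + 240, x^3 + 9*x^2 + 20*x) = x + 5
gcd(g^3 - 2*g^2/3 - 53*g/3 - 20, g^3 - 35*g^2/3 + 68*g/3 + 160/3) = g^2 - 11*g/3 - 20/3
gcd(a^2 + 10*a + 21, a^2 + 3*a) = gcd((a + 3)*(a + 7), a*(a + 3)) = a + 3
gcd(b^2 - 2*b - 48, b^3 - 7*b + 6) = 1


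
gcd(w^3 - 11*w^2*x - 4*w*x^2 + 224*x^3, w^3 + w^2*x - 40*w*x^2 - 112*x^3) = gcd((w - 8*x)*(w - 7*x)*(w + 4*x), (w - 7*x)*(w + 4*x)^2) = -w^2 + 3*w*x + 28*x^2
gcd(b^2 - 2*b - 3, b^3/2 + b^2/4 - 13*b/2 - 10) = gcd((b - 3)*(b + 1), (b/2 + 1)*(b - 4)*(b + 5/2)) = 1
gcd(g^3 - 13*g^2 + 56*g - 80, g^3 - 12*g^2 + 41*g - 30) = g - 5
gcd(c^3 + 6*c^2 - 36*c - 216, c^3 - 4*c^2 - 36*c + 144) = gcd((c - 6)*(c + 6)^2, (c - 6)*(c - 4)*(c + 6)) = c^2 - 36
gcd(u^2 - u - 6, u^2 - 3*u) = u - 3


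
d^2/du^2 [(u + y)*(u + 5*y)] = 2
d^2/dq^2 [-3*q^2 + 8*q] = -6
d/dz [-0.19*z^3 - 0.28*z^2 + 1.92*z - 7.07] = -0.57*z^2 - 0.56*z + 1.92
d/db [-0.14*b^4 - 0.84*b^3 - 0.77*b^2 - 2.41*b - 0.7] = -0.56*b^3 - 2.52*b^2 - 1.54*b - 2.41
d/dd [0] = 0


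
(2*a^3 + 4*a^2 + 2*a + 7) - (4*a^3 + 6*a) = -2*a^3 + 4*a^2 - 4*a + 7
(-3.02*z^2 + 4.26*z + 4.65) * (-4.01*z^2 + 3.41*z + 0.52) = 12.1102*z^4 - 27.3808*z^3 - 5.6903*z^2 + 18.0717*z + 2.418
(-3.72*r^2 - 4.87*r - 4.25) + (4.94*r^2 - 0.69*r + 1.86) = 1.22*r^2 - 5.56*r - 2.39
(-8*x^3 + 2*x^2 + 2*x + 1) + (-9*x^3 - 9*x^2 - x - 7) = -17*x^3 - 7*x^2 + x - 6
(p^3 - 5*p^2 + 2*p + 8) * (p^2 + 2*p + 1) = p^5 - 3*p^4 - 7*p^3 + 7*p^2 + 18*p + 8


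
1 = 1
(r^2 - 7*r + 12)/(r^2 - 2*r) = (r^2 - 7*r + 12)/(r*(r - 2))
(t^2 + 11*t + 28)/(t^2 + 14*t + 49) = (t + 4)/(t + 7)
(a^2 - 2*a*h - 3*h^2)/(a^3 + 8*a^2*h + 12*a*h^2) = (a^2 - 2*a*h - 3*h^2)/(a*(a^2 + 8*a*h + 12*h^2))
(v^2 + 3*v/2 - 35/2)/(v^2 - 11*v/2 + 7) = (v + 5)/(v - 2)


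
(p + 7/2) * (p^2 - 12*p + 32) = p^3 - 17*p^2/2 - 10*p + 112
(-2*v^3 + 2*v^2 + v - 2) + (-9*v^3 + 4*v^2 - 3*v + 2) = -11*v^3 + 6*v^2 - 2*v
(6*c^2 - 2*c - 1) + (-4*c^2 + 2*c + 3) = 2*c^2 + 2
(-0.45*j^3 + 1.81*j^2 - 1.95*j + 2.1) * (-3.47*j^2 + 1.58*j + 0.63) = 1.5615*j^5 - 6.9917*j^4 + 9.3428*j^3 - 9.2277*j^2 + 2.0895*j + 1.323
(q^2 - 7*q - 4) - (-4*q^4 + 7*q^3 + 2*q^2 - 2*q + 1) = 4*q^4 - 7*q^3 - q^2 - 5*q - 5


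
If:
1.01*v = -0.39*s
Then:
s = -2.58974358974359*v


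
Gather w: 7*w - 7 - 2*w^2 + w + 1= -2*w^2 + 8*w - 6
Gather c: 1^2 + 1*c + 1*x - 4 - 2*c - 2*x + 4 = -c - x + 1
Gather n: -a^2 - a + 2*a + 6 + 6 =-a^2 + a + 12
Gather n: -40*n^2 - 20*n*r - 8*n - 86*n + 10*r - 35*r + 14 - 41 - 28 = -40*n^2 + n*(-20*r - 94) - 25*r - 55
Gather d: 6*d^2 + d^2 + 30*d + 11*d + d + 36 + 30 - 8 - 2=7*d^2 + 42*d + 56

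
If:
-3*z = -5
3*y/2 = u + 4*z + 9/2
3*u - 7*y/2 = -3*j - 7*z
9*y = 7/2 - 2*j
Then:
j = 193/25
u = -3947/300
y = -199/150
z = 5/3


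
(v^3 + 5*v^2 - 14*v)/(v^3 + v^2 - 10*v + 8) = v*(v + 7)/(v^2 + 3*v - 4)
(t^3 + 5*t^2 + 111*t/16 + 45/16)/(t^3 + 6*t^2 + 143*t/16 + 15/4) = (t + 3)/(t + 4)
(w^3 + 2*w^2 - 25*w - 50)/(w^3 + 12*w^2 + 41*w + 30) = (w^2 - 3*w - 10)/(w^2 + 7*w + 6)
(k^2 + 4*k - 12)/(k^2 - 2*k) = (k + 6)/k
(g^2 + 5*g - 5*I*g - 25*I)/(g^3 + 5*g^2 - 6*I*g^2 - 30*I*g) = (g - 5*I)/(g*(g - 6*I))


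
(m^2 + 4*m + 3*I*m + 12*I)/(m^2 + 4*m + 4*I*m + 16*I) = (m + 3*I)/(m + 4*I)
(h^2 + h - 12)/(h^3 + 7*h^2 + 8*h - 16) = (h - 3)/(h^2 + 3*h - 4)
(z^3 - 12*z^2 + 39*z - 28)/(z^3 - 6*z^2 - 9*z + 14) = (z - 4)/(z + 2)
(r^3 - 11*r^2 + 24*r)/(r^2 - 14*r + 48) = r*(r - 3)/(r - 6)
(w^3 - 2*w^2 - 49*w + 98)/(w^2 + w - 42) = (w^2 - 9*w + 14)/(w - 6)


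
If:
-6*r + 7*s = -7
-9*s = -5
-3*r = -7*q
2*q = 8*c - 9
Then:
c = 95/72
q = 7/9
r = 49/27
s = 5/9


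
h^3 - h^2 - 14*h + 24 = (h - 3)*(h - 2)*(h + 4)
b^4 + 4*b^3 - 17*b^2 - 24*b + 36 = (b - 3)*(b - 1)*(b + 2)*(b + 6)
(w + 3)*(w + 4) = w^2 + 7*w + 12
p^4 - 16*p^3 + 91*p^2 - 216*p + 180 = (p - 6)*(p - 5)*(p - 3)*(p - 2)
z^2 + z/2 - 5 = (z - 2)*(z + 5/2)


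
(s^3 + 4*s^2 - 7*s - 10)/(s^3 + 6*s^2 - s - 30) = (s + 1)/(s + 3)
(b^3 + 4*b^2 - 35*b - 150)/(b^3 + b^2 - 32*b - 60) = (b + 5)/(b + 2)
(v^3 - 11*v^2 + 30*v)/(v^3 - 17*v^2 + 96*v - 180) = v/(v - 6)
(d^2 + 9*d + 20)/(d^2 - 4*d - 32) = (d + 5)/(d - 8)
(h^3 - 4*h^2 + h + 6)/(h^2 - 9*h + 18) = (h^2 - h - 2)/(h - 6)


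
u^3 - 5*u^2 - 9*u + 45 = (u - 5)*(u - 3)*(u + 3)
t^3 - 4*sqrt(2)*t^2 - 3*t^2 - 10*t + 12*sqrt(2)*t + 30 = (t - 3)*(t - 5*sqrt(2))*(t + sqrt(2))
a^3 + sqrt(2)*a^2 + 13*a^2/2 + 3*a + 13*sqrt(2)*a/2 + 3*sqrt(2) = (a + 1/2)*(a + 6)*(a + sqrt(2))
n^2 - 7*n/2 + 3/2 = (n - 3)*(n - 1/2)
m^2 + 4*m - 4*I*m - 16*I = (m + 4)*(m - 4*I)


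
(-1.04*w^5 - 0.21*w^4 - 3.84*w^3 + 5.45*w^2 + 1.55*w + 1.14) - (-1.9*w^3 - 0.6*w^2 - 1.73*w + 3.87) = -1.04*w^5 - 0.21*w^4 - 1.94*w^3 + 6.05*w^2 + 3.28*w - 2.73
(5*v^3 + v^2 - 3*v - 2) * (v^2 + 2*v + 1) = 5*v^5 + 11*v^4 + 4*v^3 - 7*v^2 - 7*v - 2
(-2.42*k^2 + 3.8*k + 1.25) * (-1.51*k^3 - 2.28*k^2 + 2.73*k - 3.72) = 3.6542*k^5 - 0.220400000000001*k^4 - 17.1581*k^3 + 16.5264*k^2 - 10.7235*k - 4.65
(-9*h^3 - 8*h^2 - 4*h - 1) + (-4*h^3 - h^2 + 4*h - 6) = -13*h^3 - 9*h^2 - 7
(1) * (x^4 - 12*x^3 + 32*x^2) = x^4 - 12*x^3 + 32*x^2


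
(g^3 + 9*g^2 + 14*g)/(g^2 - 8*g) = (g^2 + 9*g + 14)/(g - 8)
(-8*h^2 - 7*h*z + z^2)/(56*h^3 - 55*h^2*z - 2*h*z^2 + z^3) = (h + z)/(-7*h^2 + 6*h*z + z^2)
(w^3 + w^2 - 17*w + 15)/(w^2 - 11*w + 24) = (w^2 + 4*w - 5)/(w - 8)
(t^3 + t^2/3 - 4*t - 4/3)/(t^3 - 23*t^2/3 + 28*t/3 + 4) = (t + 2)/(t - 6)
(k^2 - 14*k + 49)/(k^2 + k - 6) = (k^2 - 14*k + 49)/(k^2 + k - 6)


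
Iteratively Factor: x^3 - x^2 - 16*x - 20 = (x + 2)*(x^2 - 3*x - 10) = (x - 5)*(x + 2)*(x + 2)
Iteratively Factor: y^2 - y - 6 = (y + 2)*(y - 3)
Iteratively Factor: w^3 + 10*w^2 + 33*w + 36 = (w + 4)*(w^2 + 6*w + 9) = (w + 3)*(w + 4)*(w + 3)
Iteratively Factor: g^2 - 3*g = (g)*(g - 3)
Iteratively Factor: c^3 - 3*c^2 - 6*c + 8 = (c - 1)*(c^2 - 2*c - 8) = (c - 4)*(c - 1)*(c + 2)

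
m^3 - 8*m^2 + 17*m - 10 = (m - 5)*(m - 2)*(m - 1)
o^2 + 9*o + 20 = (o + 4)*(o + 5)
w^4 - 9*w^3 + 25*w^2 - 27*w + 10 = (w - 5)*(w - 2)*(w - 1)^2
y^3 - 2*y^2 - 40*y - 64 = (y - 8)*(y + 2)*(y + 4)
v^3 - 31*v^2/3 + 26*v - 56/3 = (v - 7)*(v - 2)*(v - 4/3)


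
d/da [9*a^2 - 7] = 18*a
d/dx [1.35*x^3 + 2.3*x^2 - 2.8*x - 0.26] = 4.05*x^2 + 4.6*x - 2.8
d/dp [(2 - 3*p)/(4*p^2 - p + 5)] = (-12*p^2 + 3*p + (3*p - 2)*(8*p - 1) - 15)/(4*p^2 - p + 5)^2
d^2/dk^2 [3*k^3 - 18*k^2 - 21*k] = 18*k - 36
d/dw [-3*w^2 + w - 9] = 1 - 6*w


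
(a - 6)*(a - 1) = a^2 - 7*a + 6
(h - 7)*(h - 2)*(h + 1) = h^3 - 8*h^2 + 5*h + 14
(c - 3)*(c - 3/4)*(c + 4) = c^3 + c^2/4 - 51*c/4 + 9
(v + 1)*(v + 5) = v^2 + 6*v + 5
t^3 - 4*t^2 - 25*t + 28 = (t - 7)*(t - 1)*(t + 4)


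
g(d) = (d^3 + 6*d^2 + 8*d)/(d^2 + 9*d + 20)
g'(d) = (-2*d - 9)*(d^3 + 6*d^2 + 8*d)/(d^2 + 9*d + 20)^2 + (3*d^2 + 12*d + 8)/(d^2 + 9*d + 20) = (d^2 + 10*d + 10)/(d^2 + 10*d + 25)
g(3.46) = 2.23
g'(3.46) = 0.79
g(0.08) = 0.03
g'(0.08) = 0.42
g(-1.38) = -0.24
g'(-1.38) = -0.14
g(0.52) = 0.24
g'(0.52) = 0.51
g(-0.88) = -0.24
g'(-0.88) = 0.12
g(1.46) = 0.78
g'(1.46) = 0.64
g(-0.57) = -0.18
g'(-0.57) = 0.24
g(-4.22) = 12.01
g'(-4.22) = -23.65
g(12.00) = 9.88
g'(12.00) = 0.95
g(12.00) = 9.88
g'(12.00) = 0.95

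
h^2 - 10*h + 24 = (h - 6)*(h - 4)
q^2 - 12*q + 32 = (q - 8)*(q - 4)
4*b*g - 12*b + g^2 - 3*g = (4*b + g)*(g - 3)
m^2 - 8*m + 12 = (m - 6)*(m - 2)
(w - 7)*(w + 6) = w^2 - w - 42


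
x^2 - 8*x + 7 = (x - 7)*(x - 1)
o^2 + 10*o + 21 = (o + 3)*(o + 7)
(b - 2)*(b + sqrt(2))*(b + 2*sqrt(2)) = b^3 - 2*b^2 + 3*sqrt(2)*b^2 - 6*sqrt(2)*b + 4*b - 8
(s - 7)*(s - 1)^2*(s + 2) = s^4 - 7*s^3 - 3*s^2 + 23*s - 14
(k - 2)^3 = k^3 - 6*k^2 + 12*k - 8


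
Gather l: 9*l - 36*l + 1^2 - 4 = -27*l - 3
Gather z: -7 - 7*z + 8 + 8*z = z + 1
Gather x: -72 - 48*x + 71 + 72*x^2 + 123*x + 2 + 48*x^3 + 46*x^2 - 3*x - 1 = 48*x^3 + 118*x^2 + 72*x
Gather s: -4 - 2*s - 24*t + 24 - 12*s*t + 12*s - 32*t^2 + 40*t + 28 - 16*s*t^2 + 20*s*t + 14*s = s*(-16*t^2 + 8*t + 24) - 32*t^2 + 16*t + 48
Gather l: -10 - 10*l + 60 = 50 - 10*l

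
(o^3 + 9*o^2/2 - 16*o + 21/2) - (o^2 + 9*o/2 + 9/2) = o^3 + 7*o^2/2 - 41*o/2 + 6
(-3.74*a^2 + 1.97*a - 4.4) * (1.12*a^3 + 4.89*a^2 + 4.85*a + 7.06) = -4.1888*a^5 - 16.0822*a^4 - 13.4337*a^3 - 38.3659*a^2 - 7.4318*a - 31.064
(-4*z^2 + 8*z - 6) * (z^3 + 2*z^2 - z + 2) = -4*z^5 + 14*z^3 - 28*z^2 + 22*z - 12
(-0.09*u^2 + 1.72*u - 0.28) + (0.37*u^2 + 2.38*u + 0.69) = 0.28*u^2 + 4.1*u + 0.41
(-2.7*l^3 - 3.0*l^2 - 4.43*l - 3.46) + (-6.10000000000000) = -2.7*l^3 - 3.0*l^2 - 4.43*l - 9.56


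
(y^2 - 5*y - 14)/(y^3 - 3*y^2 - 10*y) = (y - 7)/(y*(y - 5))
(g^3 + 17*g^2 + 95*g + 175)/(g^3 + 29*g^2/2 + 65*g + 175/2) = 2*(g + 5)/(2*g + 5)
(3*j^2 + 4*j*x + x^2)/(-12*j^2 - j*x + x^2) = (j + x)/(-4*j + x)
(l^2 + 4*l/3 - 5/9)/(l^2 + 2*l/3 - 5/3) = (l - 1/3)/(l - 1)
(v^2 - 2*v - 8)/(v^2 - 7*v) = (v^2 - 2*v - 8)/(v*(v - 7))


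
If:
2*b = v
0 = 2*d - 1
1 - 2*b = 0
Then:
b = 1/2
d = 1/2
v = 1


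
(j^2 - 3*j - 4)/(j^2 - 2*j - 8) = (j + 1)/(j + 2)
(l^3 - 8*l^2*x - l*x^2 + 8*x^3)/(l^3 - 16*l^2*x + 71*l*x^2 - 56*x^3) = (-l - x)/(-l + 7*x)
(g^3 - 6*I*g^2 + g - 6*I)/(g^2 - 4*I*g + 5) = (g^2 - 7*I*g - 6)/(g - 5*I)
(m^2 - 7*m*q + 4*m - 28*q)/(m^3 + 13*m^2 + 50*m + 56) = (m - 7*q)/(m^2 + 9*m + 14)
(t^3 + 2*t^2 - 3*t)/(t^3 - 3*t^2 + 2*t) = (t + 3)/(t - 2)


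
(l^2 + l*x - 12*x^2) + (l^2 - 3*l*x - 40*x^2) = 2*l^2 - 2*l*x - 52*x^2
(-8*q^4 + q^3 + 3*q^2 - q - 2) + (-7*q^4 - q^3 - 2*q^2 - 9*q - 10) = -15*q^4 + q^2 - 10*q - 12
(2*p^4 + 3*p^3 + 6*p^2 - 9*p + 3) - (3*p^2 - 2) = 2*p^4 + 3*p^3 + 3*p^2 - 9*p + 5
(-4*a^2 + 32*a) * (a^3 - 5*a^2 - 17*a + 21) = -4*a^5 + 52*a^4 - 92*a^3 - 628*a^2 + 672*a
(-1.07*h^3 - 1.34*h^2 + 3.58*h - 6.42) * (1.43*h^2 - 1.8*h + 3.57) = -1.5301*h^5 + 0.00980000000000003*h^4 + 3.7115*h^3 - 20.4084*h^2 + 24.3366*h - 22.9194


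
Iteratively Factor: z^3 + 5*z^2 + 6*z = (z + 3)*(z^2 + 2*z) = (z + 2)*(z + 3)*(z)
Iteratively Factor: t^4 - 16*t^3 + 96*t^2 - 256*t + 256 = (t - 4)*(t^3 - 12*t^2 + 48*t - 64) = (t - 4)^2*(t^2 - 8*t + 16) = (t - 4)^3*(t - 4)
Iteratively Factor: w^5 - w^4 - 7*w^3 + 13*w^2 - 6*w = (w)*(w^4 - w^3 - 7*w^2 + 13*w - 6) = w*(w - 1)*(w^3 - 7*w + 6) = w*(w - 2)*(w - 1)*(w^2 + 2*w - 3) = w*(w - 2)*(w - 1)^2*(w + 3)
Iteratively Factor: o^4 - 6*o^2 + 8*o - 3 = (o - 1)*(o^3 + o^2 - 5*o + 3) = (o - 1)^2*(o^2 + 2*o - 3) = (o - 1)^3*(o + 3)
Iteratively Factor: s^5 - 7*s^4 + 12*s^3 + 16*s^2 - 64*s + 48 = (s - 2)*(s^4 - 5*s^3 + 2*s^2 + 20*s - 24) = (s - 2)^2*(s^3 - 3*s^2 - 4*s + 12) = (s - 3)*(s - 2)^2*(s^2 - 4) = (s - 3)*(s - 2)^2*(s + 2)*(s - 2)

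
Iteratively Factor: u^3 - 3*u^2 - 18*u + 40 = (u - 2)*(u^2 - u - 20) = (u - 2)*(u + 4)*(u - 5)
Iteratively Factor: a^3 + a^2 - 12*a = (a)*(a^2 + a - 12) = a*(a - 3)*(a + 4)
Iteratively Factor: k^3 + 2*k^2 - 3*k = (k + 3)*(k^2 - k) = k*(k + 3)*(k - 1)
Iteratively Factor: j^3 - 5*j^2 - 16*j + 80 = (j - 4)*(j^2 - j - 20) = (j - 4)*(j + 4)*(j - 5)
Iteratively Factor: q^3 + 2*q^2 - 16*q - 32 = (q + 2)*(q^2 - 16) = (q + 2)*(q + 4)*(q - 4)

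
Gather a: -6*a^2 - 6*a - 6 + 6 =-6*a^2 - 6*a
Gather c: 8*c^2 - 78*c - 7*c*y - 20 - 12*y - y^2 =8*c^2 + c*(-7*y - 78) - y^2 - 12*y - 20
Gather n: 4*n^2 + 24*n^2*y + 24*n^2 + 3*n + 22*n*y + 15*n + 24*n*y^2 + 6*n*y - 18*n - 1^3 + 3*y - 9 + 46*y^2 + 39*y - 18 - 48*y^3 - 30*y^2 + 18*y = n^2*(24*y + 28) + n*(24*y^2 + 28*y) - 48*y^3 + 16*y^2 + 60*y - 28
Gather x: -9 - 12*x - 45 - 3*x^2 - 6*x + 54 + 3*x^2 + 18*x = 0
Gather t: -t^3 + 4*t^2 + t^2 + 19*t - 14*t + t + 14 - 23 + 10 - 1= -t^3 + 5*t^2 + 6*t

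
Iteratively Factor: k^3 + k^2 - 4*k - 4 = (k + 1)*(k^2 - 4) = (k + 1)*(k + 2)*(k - 2)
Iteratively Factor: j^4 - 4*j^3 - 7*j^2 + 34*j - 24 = (j - 1)*(j^3 - 3*j^2 - 10*j + 24) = (j - 4)*(j - 1)*(j^2 + j - 6) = (j - 4)*(j - 1)*(j + 3)*(j - 2)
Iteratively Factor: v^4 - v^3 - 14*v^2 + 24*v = (v)*(v^3 - v^2 - 14*v + 24) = v*(v - 2)*(v^2 + v - 12) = v*(v - 3)*(v - 2)*(v + 4)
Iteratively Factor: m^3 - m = (m)*(m^2 - 1) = m*(m + 1)*(m - 1)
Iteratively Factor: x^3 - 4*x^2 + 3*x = (x - 3)*(x^2 - x) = x*(x - 3)*(x - 1)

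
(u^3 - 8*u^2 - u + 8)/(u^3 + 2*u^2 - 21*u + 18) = (u^2 - 7*u - 8)/(u^2 + 3*u - 18)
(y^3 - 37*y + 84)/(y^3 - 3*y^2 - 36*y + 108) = (y^2 + 3*y - 28)/(y^2 - 36)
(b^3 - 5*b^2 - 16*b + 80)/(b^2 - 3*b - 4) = (b^2 - b - 20)/(b + 1)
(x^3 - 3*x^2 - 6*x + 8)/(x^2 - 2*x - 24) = (-x^3 + 3*x^2 + 6*x - 8)/(-x^2 + 2*x + 24)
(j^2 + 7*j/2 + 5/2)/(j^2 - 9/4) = 2*(2*j^2 + 7*j + 5)/(4*j^2 - 9)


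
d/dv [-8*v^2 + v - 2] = 1 - 16*v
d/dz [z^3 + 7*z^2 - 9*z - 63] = 3*z^2 + 14*z - 9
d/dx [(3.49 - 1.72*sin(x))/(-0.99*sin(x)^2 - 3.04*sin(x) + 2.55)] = (-1.7028*sin(x)^2 + 6.9102*sin(x) + 6.2236)*cos(x)/(0.9801*sin(x)^4 + 6.0192*sin(x)^3 + 4.1926*sin(x)^2 - 15.504*sin(x) + 6.5025)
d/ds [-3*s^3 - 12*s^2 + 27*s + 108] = -9*s^2 - 24*s + 27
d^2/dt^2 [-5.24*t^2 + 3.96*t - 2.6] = -10.4800000000000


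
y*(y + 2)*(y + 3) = y^3 + 5*y^2 + 6*y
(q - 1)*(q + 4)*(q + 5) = q^3 + 8*q^2 + 11*q - 20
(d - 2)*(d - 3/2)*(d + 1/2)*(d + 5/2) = d^4 - d^3/2 - 25*d^2/4 + 37*d/8 + 15/4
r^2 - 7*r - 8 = (r - 8)*(r + 1)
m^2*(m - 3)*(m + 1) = m^4 - 2*m^3 - 3*m^2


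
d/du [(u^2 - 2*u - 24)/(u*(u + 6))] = 8*(u^2 + 6*u + 18)/(u^2*(u^2 + 12*u + 36))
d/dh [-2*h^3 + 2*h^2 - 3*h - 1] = -6*h^2 + 4*h - 3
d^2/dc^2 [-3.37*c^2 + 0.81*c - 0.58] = -6.74000000000000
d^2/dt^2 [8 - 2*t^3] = -12*t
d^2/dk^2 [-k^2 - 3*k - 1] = -2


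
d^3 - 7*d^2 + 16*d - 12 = (d - 3)*(d - 2)^2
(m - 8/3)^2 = m^2 - 16*m/3 + 64/9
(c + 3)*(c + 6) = c^2 + 9*c + 18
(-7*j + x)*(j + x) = -7*j^2 - 6*j*x + x^2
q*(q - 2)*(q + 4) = q^3 + 2*q^2 - 8*q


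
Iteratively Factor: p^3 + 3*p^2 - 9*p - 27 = (p + 3)*(p^2 - 9) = (p - 3)*(p + 3)*(p + 3)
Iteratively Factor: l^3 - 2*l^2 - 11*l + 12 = (l + 3)*(l^2 - 5*l + 4) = (l - 1)*(l + 3)*(l - 4)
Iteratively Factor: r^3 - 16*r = (r - 4)*(r^2 + 4*r) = r*(r - 4)*(r + 4)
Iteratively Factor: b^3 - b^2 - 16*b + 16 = (b + 4)*(b^2 - 5*b + 4) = (b - 4)*(b + 4)*(b - 1)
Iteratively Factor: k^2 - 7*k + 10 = (k - 5)*(k - 2)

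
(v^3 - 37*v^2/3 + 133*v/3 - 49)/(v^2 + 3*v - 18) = (3*v^2 - 28*v + 49)/(3*(v + 6))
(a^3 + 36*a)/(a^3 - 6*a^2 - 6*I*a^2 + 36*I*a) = (a + 6*I)/(a - 6)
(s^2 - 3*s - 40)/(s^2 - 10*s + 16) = (s + 5)/(s - 2)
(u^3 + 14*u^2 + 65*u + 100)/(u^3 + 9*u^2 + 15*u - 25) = (u + 4)/(u - 1)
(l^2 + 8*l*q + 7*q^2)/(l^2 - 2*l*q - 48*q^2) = (-l^2 - 8*l*q - 7*q^2)/(-l^2 + 2*l*q + 48*q^2)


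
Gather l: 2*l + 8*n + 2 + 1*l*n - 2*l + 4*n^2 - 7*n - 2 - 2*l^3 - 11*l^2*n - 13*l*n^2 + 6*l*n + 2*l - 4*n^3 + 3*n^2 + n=-2*l^3 - 11*l^2*n + l*(-13*n^2 + 7*n + 2) - 4*n^3 + 7*n^2 + 2*n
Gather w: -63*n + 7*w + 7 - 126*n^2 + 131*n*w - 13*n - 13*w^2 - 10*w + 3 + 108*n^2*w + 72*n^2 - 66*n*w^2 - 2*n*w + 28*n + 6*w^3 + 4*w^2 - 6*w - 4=-54*n^2 - 48*n + 6*w^3 + w^2*(-66*n - 9) + w*(108*n^2 + 129*n - 9) + 6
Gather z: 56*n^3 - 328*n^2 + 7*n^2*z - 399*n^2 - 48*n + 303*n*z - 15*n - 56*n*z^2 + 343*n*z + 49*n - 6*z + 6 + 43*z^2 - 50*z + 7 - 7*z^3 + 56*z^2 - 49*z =56*n^3 - 727*n^2 - 14*n - 7*z^3 + z^2*(99 - 56*n) + z*(7*n^2 + 646*n - 105) + 13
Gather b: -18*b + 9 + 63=72 - 18*b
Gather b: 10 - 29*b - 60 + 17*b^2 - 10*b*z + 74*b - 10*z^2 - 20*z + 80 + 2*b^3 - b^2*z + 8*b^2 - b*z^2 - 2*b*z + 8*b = 2*b^3 + b^2*(25 - z) + b*(-z^2 - 12*z + 53) - 10*z^2 - 20*z + 30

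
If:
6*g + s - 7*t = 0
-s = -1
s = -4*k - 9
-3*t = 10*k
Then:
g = 86/9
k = -5/2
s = 1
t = 25/3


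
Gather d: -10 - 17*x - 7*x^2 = -7*x^2 - 17*x - 10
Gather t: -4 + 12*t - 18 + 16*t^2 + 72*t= 16*t^2 + 84*t - 22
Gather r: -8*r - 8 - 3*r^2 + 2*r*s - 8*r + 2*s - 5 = -3*r^2 + r*(2*s - 16) + 2*s - 13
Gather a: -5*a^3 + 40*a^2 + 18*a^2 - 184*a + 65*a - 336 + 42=-5*a^3 + 58*a^2 - 119*a - 294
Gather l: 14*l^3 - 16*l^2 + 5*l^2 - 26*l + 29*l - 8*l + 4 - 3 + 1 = 14*l^3 - 11*l^2 - 5*l + 2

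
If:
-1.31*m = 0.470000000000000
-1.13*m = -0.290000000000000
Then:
No Solution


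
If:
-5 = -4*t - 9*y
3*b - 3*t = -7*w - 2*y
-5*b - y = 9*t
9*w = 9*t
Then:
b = -10/13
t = 5/13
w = 5/13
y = 5/13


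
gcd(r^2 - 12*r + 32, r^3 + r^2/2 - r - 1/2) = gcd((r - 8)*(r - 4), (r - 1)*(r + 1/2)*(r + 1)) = 1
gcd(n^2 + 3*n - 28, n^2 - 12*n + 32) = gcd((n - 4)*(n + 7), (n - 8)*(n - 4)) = n - 4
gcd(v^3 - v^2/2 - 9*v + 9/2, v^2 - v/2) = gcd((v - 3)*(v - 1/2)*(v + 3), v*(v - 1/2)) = v - 1/2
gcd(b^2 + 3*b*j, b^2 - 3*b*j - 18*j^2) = b + 3*j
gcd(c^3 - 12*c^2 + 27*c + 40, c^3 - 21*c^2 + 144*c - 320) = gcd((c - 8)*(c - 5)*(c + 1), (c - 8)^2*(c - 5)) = c^2 - 13*c + 40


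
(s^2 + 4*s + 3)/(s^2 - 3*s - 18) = (s + 1)/(s - 6)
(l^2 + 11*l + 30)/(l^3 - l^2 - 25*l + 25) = (l + 6)/(l^2 - 6*l + 5)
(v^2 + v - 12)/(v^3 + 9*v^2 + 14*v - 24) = (v - 3)/(v^2 + 5*v - 6)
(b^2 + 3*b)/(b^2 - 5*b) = (b + 3)/(b - 5)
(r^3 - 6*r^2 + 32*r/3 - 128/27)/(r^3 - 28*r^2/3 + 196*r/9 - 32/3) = (r - 8/3)/(r - 6)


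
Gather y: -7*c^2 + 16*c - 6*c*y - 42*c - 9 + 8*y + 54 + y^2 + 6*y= -7*c^2 - 26*c + y^2 + y*(14 - 6*c) + 45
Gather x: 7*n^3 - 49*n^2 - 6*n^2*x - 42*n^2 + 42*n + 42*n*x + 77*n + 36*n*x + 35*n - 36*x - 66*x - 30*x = 7*n^3 - 91*n^2 + 154*n + x*(-6*n^2 + 78*n - 132)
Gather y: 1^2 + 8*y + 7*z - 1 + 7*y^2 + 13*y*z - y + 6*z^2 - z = 7*y^2 + y*(13*z + 7) + 6*z^2 + 6*z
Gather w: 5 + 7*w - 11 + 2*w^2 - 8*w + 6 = 2*w^2 - w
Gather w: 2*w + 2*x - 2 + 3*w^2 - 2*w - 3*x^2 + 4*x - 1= 3*w^2 - 3*x^2 + 6*x - 3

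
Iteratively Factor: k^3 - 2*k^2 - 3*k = (k)*(k^2 - 2*k - 3) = k*(k - 3)*(k + 1)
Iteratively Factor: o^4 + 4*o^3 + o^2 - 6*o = (o + 2)*(o^3 + 2*o^2 - 3*o) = (o - 1)*(o + 2)*(o^2 + 3*o) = (o - 1)*(o + 2)*(o + 3)*(o)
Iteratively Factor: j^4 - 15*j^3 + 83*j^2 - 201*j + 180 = (j - 5)*(j^3 - 10*j^2 + 33*j - 36) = (j - 5)*(j - 3)*(j^2 - 7*j + 12) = (j - 5)*(j - 3)^2*(j - 4)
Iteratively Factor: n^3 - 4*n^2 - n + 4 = (n + 1)*(n^2 - 5*n + 4) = (n - 4)*(n + 1)*(n - 1)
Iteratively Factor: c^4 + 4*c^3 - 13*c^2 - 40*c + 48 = (c - 3)*(c^3 + 7*c^2 + 8*c - 16) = (c - 3)*(c - 1)*(c^2 + 8*c + 16) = (c - 3)*(c - 1)*(c + 4)*(c + 4)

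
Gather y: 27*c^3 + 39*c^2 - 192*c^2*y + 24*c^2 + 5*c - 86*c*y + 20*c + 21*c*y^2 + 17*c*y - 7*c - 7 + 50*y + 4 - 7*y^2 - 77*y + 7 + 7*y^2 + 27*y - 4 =27*c^3 + 63*c^2 + 21*c*y^2 + 18*c + y*(-192*c^2 - 69*c)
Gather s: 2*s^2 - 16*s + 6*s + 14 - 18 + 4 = 2*s^2 - 10*s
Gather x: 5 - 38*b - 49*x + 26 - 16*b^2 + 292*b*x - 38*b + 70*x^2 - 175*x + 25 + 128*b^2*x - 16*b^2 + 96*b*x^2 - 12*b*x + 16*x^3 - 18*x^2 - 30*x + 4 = -32*b^2 - 76*b + 16*x^3 + x^2*(96*b + 52) + x*(128*b^2 + 280*b - 254) + 60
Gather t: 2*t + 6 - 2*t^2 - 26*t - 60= -2*t^2 - 24*t - 54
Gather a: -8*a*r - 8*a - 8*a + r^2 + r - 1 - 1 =a*(-8*r - 16) + r^2 + r - 2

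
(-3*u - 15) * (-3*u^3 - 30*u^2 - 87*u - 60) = 9*u^4 + 135*u^3 + 711*u^2 + 1485*u + 900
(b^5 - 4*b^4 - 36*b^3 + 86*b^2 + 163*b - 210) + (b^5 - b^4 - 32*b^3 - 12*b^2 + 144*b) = 2*b^5 - 5*b^4 - 68*b^3 + 74*b^2 + 307*b - 210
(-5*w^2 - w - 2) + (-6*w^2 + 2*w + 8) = -11*w^2 + w + 6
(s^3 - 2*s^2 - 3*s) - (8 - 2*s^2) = s^3 - 3*s - 8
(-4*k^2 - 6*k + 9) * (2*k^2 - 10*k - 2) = -8*k^4 + 28*k^3 + 86*k^2 - 78*k - 18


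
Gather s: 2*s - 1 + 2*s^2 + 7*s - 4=2*s^2 + 9*s - 5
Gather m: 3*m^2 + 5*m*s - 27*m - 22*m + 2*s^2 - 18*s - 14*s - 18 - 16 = 3*m^2 + m*(5*s - 49) + 2*s^2 - 32*s - 34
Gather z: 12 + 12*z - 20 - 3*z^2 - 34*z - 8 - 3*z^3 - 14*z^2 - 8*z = -3*z^3 - 17*z^2 - 30*z - 16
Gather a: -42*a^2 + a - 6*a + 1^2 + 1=-42*a^2 - 5*a + 2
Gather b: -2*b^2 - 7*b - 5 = -2*b^2 - 7*b - 5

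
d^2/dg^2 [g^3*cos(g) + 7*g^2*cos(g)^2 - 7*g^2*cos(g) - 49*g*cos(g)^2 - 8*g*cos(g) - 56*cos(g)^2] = -g^3*cos(g) - 6*g^2*sin(g) + 7*g^2*cos(g) - 14*g^2*cos(2*g) + 28*g*sin(g) - 28*g*sin(2*g) + 14*g*cos(g) + 98*g*cos(2*g) + 16*sin(g) + 98*sin(2*g) - 14*cos(g) + 119*cos(2*g) + 7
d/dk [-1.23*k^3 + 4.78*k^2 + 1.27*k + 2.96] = -3.69*k^2 + 9.56*k + 1.27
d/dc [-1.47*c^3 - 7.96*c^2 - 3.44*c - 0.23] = -4.41*c^2 - 15.92*c - 3.44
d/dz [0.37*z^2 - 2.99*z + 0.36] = 0.74*z - 2.99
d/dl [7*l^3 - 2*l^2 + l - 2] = 21*l^2 - 4*l + 1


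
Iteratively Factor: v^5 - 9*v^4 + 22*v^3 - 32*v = (v - 4)*(v^4 - 5*v^3 + 2*v^2 + 8*v) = (v - 4)*(v + 1)*(v^3 - 6*v^2 + 8*v) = (v - 4)*(v - 2)*(v + 1)*(v^2 - 4*v) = v*(v - 4)*(v - 2)*(v + 1)*(v - 4)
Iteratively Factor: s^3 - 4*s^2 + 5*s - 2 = (s - 2)*(s^2 - 2*s + 1) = (s - 2)*(s - 1)*(s - 1)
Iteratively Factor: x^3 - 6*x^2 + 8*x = (x - 2)*(x^2 - 4*x) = x*(x - 2)*(x - 4)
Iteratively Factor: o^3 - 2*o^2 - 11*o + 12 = (o - 4)*(o^2 + 2*o - 3) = (o - 4)*(o + 3)*(o - 1)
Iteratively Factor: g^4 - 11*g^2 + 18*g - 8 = (g + 4)*(g^3 - 4*g^2 + 5*g - 2) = (g - 1)*(g + 4)*(g^2 - 3*g + 2) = (g - 2)*(g - 1)*(g + 4)*(g - 1)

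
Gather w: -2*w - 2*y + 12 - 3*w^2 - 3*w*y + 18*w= -3*w^2 + w*(16 - 3*y) - 2*y + 12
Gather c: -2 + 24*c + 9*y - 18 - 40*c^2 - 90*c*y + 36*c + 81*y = -40*c^2 + c*(60 - 90*y) + 90*y - 20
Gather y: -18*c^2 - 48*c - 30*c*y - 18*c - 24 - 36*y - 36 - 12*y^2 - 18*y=-18*c^2 - 66*c - 12*y^2 + y*(-30*c - 54) - 60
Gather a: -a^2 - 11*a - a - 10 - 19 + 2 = -a^2 - 12*a - 27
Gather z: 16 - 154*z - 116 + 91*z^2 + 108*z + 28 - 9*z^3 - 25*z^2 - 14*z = -9*z^3 + 66*z^2 - 60*z - 72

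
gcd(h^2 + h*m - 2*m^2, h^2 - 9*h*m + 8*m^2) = h - m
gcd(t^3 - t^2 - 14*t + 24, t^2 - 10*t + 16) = t - 2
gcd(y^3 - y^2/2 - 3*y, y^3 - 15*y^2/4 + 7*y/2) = y^2 - 2*y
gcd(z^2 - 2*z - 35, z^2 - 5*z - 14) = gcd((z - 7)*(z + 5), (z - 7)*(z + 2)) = z - 7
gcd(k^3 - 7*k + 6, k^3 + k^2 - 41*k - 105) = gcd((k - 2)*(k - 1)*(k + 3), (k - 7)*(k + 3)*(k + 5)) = k + 3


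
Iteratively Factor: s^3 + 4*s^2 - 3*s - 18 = (s + 3)*(s^2 + s - 6) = (s + 3)^2*(s - 2)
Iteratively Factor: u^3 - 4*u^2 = (u)*(u^2 - 4*u) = u^2*(u - 4)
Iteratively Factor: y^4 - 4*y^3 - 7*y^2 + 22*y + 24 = (y - 4)*(y^3 - 7*y - 6) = (y - 4)*(y - 3)*(y^2 + 3*y + 2) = (y - 4)*(y - 3)*(y + 2)*(y + 1)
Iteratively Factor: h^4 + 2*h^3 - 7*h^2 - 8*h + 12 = (h + 2)*(h^3 - 7*h + 6) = (h - 2)*(h + 2)*(h^2 + 2*h - 3) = (h - 2)*(h - 1)*(h + 2)*(h + 3)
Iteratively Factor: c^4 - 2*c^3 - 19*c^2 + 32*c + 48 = (c + 4)*(c^3 - 6*c^2 + 5*c + 12) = (c + 1)*(c + 4)*(c^2 - 7*c + 12) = (c - 3)*(c + 1)*(c + 4)*(c - 4)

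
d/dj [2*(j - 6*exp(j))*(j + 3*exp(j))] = -6*j*exp(j) + 4*j - 72*exp(2*j) - 6*exp(j)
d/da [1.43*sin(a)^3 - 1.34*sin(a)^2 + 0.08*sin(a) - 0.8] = (4.29*sin(a)^2 - 2.68*sin(a) + 0.08)*cos(a)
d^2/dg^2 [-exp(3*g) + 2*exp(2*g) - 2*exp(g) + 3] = (-9*exp(2*g) + 8*exp(g) - 2)*exp(g)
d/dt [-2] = 0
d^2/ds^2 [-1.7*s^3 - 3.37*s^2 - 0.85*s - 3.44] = -10.2*s - 6.74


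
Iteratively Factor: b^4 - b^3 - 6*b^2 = (b + 2)*(b^3 - 3*b^2) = b*(b + 2)*(b^2 - 3*b) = b*(b - 3)*(b + 2)*(b)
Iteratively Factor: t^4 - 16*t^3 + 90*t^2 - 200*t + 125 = (t - 5)*(t^3 - 11*t^2 + 35*t - 25) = (t - 5)^2*(t^2 - 6*t + 5) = (t - 5)^2*(t - 1)*(t - 5)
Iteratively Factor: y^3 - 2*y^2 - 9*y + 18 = (y - 2)*(y^2 - 9) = (y - 2)*(y + 3)*(y - 3)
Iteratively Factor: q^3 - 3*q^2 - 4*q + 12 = (q + 2)*(q^2 - 5*q + 6) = (q - 3)*(q + 2)*(q - 2)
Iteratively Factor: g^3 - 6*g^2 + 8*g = (g - 4)*(g^2 - 2*g) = g*(g - 4)*(g - 2)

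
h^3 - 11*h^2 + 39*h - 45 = (h - 5)*(h - 3)^2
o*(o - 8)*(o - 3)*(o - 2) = o^4 - 13*o^3 + 46*o^2 - 48*o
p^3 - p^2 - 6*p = p*(p - 3)*(p + 2)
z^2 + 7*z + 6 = (z + 1)*(z + 6)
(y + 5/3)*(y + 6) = y^2 + 23*y/3 + 10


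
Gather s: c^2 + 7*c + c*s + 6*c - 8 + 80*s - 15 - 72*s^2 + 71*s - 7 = c^2 + 13*c - 72*s^2 + s*(c + 151) - 30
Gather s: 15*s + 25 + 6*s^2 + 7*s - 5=6*s^2 + 22*s + 20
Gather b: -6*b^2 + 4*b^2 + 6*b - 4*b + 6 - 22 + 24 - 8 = -2*b^2 + 2*b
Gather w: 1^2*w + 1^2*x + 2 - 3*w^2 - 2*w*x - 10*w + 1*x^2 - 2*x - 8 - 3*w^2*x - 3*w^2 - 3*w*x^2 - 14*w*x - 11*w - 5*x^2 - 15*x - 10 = w^2*(-3*x - 6) + w*(-3*x^2 - 16*x - 20) - 4*x^2 - 16*x - 16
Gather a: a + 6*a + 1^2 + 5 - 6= 7*a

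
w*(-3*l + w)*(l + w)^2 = -3*l^3*w - 5*l^2*w^2 - l*w^3 + w^4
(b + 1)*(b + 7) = b^2 + 8*b + 7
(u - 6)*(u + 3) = u^2 - 3*u - 18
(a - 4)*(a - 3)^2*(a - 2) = a^4 - 12*a^3 + 53*a^2 - 102*a + 72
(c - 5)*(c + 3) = c^2 - 2*c - 15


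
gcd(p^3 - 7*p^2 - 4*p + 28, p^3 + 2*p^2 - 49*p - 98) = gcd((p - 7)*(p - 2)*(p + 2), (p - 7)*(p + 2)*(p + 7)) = p^2 - 5*p - 14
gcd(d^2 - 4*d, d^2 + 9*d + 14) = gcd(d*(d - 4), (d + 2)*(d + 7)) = 1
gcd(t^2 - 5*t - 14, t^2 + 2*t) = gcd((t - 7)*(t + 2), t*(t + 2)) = t + 2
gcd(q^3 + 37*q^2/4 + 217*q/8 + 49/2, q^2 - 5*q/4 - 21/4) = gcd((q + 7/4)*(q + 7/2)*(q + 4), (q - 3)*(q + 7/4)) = q + 7/4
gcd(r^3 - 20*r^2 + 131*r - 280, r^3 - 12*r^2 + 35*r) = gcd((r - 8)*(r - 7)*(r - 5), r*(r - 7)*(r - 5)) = r^2 - 12*r + 35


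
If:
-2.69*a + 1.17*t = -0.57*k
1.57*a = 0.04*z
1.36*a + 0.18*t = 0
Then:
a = 0.0254777070063694*z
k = 0.515364845234104*z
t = -0.192498230714791*z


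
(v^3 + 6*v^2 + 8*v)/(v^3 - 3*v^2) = (v^2 + 6*v + 8)/(v*(v - 3))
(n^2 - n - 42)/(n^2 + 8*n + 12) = (n - 7)/(n + 2)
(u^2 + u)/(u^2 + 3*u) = (u + 1)/(u + 3)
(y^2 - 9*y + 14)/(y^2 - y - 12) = (-y^2 + 9*y - 14)/(-y^2 + y + 12)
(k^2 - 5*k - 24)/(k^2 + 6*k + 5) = (k^2 - 5*k - 24)/(k^2 + 6*k + 5)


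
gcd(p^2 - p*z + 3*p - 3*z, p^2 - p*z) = -p + z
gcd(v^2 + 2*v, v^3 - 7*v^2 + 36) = v + 2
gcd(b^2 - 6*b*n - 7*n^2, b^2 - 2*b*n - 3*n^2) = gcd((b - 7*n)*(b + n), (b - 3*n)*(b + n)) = b + n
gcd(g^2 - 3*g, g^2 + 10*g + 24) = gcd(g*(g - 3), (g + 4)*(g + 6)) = 1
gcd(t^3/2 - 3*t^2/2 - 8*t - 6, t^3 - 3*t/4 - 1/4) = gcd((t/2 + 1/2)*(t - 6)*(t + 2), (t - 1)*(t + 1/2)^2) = 1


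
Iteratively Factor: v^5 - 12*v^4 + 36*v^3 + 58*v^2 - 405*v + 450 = (v + 3)*(v^4 - 15*v^3 + 81*v^2 - 185*v + 150) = (v - 3)*(v + 3)*(v^3 - 12*v^2 + 45*v - 50) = (v - 5)*(v - 3)*(v + 3)*(v^2 - 7*v + 10) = (v - 5)*(v - 3)*(v - 2)*(v + 3)*(v - 5)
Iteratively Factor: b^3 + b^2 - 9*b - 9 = (b + 3)*(b^2 - 2*b - 3) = (b - 3)*(b + 3)*(b + 1)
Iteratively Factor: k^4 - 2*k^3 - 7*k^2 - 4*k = (k)*(k^3 - 2*k^2 - 7*k - 4) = k*(k + 1)*(k^2 - 3*k - 4) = k*(k + 1)^2*(k - 4)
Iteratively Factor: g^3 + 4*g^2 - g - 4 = (g - 1)*(g^2 + 5*g + 4) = (g - 1)*(g + 4)*(g + 1)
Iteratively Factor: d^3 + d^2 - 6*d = (d + 3)*(d^2 - 2*d) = d*(d + 3)*(d - 2)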